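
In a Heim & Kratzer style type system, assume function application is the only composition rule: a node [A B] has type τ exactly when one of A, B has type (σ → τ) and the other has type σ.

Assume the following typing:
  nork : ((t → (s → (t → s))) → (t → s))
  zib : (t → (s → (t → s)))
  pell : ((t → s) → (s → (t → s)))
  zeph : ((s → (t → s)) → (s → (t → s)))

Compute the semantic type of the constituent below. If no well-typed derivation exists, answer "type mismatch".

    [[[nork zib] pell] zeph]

(s → (t → s))

[nork zib]: ((t → (s → (t → s))) → (t → s)) applied to (t → (s → (t → s))) yields (t → s).
[[nork zib] pell]: ((t → s) → (s → (t → s))) applied to (t → s) yields (s → (t → s)).
[[[nork zib] pell] zeph]: ((s → (t → s)) → (s → (t → s))) applied to (s → (t → s)) yields (s → (t → s)).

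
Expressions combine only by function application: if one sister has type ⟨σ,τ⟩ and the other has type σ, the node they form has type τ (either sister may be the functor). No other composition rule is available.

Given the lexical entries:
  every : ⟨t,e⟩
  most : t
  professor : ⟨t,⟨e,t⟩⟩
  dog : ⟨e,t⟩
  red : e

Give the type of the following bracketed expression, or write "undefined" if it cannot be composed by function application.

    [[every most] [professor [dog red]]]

[every most]: every is ⟨t,e⟩, most is t; result e.
[dog red]: dog is ⟨e,t⟩, red is e; result t.
[professor [dog red]]: professor is ⟨t,⟨e,t⟩⟩, [dog red] is t; result ⟨e,t⟩.
[[every most] [professor [dog red]]]: [professor [dog red]] is ⟨e,t⟩, [every most] is e; result t.

t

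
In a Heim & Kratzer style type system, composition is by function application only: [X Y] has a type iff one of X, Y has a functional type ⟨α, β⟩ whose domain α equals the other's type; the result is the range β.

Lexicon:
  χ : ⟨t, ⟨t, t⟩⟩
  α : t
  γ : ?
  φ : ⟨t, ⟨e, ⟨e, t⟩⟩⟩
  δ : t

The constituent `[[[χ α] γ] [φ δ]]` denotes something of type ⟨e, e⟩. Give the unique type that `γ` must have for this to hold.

⟨⟨t, t⟩, ⟨⟨e, ⟨e, t⟩⟩, ⟨e, e⟩⟩⟩

At [[[χ α] γ] [φ δ]] (required: ⟨e, e⟩): [φ δ] is ⟨e, ⟨e, t⟩⟩, which is not a function with range ⟨e, e⟩; hence [[χ α] γ] is the functor — type ⟨⟨e, ⟨e, t⟩⟩, ⟨e, e⟩⟩.
At [[χ α] γ] (required: ⟨⟨e, ⟨e, t⟩⟩, ⟨e, e⟩⟩): [χ α] is ⟨t, t⟩, which is not a function with range ⟨⟨e, ⟨e, t⟩⟩, ⟨e, e⟩⟩; hence γ is the functor — type ⟨⟨t, t⟩, ⟨⟨e, ⟨e, t⟩⟩, ⟨e, e⟩⟩⟩.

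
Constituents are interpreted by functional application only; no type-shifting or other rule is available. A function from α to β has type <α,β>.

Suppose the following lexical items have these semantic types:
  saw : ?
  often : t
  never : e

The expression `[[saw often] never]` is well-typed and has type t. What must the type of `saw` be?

At [[saw often] never] (required: t): never is e, which is not a function with range t; hence [saw often] is the functor — type <e,t>.
At [saw often] (required: <e,t>): often is t, which is not a function with range <e,t>; hence saw is the functor — type <t,<e,t>>.

<t,<e,t>>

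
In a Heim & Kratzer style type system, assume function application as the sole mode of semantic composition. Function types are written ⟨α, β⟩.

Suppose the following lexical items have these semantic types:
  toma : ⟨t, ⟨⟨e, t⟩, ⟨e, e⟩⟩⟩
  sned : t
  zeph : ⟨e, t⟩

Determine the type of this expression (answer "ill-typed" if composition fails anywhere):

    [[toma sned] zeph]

⟨e, e⟩

[toma sned]: toma is ⟨t, ⟨⟨e, t⟩, ⟨e, e⟩⟩⟩, sned is t; result ⟨⟨e, t⟩, ⟨e, e⟩⟩.
[[toma sned] zeph]: [toma sned] is ⟨⟨e, t⟩, ⟨e, e⟩⟩, zeph is ⟨e, t⟩; result ⟨e, e⟩.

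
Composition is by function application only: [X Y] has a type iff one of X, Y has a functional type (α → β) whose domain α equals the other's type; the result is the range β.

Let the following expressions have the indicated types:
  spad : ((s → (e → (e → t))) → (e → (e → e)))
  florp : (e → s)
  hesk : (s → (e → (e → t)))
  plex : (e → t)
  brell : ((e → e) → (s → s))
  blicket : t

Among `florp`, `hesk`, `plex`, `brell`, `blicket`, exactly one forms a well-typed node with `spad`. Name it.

hesk

florp : (e → s) — spad needs (s → (e → (e → t))); florp needs e; neither fits.
hesk — combines: spad : ((s → (e → (e → t))) → (e → (e → e))) takes hesk : (s → (e → (e → t))) as argument, giving (e → (e → e)).
plex : (e → t) — spad needs (s → (e → (e → t))); plex needs e; neither fits.
brell : ((e → e) → (s → s)) — spad needs (s → (e → (e → t))); brell needs (e → e); neither fits.
blicket : t — spad needs (s → (e → (e → t))); blicket needs nothing (atomic); neither fits.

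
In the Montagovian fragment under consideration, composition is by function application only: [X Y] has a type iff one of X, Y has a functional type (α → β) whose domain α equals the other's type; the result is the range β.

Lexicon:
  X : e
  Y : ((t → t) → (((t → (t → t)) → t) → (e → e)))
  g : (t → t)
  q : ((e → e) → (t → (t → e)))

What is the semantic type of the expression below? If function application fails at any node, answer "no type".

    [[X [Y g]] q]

no type

[Y g]: ((t → t) → (((t → (t → t)) → t) → (e → e))) applied to (t → t) yields (((t → (t → t)) → t) → (e → e)).
[X [Y g]]: e with (((t → (t → t)) → t) → (e → e)) — neither is a function whose domain matches the other; composition fails here.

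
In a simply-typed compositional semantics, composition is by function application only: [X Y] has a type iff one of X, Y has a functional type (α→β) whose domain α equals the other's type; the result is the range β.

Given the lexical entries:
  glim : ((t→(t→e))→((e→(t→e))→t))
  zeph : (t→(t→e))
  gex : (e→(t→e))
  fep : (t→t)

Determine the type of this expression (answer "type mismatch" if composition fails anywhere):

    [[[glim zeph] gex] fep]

At [glim zeph], glim : ((t→(t→e))→((e→(t→e))→t)) takes zeph : (t→(t→e)), giving ((e→(t→e))→t).
At [[glim zeph] gex], [glim zeph] : ((e→(t→e))→t) takes gex : (e→(t→e)), giving t.
At [[[glim zeph] gex] fep], fep : (t→t) takes [[glim zeph] gex] : t, giving t.

t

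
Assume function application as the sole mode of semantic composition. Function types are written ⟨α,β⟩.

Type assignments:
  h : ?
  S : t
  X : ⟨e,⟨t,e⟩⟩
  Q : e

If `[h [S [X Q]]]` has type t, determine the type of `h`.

⟨e,t⟩

For [h [S [X Q]]] to have type t with [S [X Q]] of type e, h must be the function: h : ⟨e,t⟩.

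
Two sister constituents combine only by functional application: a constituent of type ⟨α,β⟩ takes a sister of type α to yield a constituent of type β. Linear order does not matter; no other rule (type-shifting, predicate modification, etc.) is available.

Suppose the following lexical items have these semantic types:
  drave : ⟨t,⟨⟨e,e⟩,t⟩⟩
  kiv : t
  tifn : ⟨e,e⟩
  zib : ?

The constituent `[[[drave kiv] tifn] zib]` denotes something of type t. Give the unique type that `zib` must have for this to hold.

At [[[drave kiv] tifn] zib] (required: t): [[drave kiv] tifn] is t, which is not a function with range t; hence zib is the functor — type ⟨t,t⟩.

⟨t,t⟩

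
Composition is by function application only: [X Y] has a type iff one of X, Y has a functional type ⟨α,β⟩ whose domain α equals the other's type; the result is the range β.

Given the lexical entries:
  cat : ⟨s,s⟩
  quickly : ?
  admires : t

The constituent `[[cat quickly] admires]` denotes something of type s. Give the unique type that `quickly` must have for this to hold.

⟨⟨s,s⟩,⟨t,s⟩⟩

[[cat quickly] admires] must have type s. The sister admires has type t; that is not a function onto s, so [cat quickly] must be the functor, of type ⟨t,s⟩.
[cat quickly] must have type ⟨t,s⟩. The sister cat has type ⟨s,s⟩; that is not a function onto ⟨t,s⟩, so quickly must be the functor, of type ⟨⟨s,s⟩,⟨t,s⟩⟩.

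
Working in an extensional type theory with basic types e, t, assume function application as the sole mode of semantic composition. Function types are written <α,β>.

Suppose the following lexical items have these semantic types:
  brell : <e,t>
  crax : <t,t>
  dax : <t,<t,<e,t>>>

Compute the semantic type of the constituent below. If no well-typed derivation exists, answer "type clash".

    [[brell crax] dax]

[brell crax]: <e,t> with <t,t> — neither is a function whose domain matches the other; composition fails here.

type clash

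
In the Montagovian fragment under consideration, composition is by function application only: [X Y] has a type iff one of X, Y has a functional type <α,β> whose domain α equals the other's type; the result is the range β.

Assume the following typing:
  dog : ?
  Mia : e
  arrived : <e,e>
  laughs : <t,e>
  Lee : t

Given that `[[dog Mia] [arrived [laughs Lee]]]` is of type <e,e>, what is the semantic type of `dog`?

<e,<e,<e,e>>>

[[dog Mia] [arrived [laughs Lee]]] is required to be <e,e>. [arrived [laughs Lee]] : e cannot yield <e,e> as functor, so [dog Mia] : <e,<e,e>>.
[dog Mia] is required to be <e,<e,e>>. Mia : e cannot yield <e,<e,e>> as functor, so dog : <e,<e,<e,e>>>.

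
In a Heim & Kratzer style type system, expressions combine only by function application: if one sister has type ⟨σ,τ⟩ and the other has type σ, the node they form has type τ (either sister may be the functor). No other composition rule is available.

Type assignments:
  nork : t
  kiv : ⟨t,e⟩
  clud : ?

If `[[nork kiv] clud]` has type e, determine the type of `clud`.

⟨e,e⟩

At [[nork kiv] clud] (required: e): [nork kiv] is e, which is not a function with range e; hence clud is the functor — type ⟨e,e⟩.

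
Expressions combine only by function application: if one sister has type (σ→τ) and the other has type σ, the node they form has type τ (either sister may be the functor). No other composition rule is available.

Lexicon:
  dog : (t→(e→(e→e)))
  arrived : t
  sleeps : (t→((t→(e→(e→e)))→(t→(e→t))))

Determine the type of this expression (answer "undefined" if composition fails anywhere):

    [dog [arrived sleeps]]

At [arrived sleeps], sleeps : (t→((t→(e→(e→e)))→(t→(e→t)))) takes arrived : t, giving ((t→(e→(e→e)))→(t→(e→t))).
At [dog [arrived sleeps]], [arrived sleeps] : ((t→(e→(e→e)))→(t→(e→t))) takes dog : (t→(e→(e→e))), giving (t→(e→t)).

(t→(e→t))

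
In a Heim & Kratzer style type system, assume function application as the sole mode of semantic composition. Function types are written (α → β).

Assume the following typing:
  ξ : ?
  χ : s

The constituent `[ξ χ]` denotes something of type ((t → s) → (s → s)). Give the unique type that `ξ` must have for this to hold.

[ξ χ] is required to be ((t → s) → (s → s)). χ : s cannot yield ((t → s) → (s → s)) as functor, so ξ : (s → ((t → s) → (s → s))).

(s → ((t → s) → (s → s)))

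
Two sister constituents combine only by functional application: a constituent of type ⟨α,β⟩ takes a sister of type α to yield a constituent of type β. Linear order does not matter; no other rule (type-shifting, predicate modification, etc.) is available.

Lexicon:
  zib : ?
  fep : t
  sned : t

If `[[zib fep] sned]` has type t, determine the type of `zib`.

⟨t,⟨t,t⟩⟩

[[zib fep] sned] is required to be t. sned : t cannot yield t as functor, so [zib fep] : ⟨t,t⟩.
[zib fep] is required to be ⟨t,t⟩. fep : t cannot yield ⟨t,t⟩ as functor, so zib : ⟨t,⟨t,t⟩⟩.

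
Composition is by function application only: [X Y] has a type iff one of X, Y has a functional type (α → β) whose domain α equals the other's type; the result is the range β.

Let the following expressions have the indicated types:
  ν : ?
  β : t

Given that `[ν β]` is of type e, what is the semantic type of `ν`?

(t → e)

At [ν β] (required: e): β is t, which is not a function with range e; hence ν is the functor — type (t → e).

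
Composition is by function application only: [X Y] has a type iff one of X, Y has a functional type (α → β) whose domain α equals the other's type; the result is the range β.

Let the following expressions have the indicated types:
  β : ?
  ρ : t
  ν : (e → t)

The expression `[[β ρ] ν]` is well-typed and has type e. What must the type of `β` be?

(t → ((e → t) → e))

[[β ρ] ν] is required to be e. ν : (e → t) cannot yield e as functor, so [β ρ] : ((e → t) → e).
[β ρ] is required to be ((e → t) → e). ρ : t cannot yield ((e → t) → e) as functor, so β : (t → ((e → t) → e)).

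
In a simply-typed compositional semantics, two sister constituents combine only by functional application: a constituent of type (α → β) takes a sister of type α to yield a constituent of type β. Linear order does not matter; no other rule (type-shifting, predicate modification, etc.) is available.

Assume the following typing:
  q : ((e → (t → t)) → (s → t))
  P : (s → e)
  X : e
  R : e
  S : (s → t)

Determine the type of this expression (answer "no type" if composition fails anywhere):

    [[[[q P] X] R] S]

[q P]: ((e → (t → t)) → (s → t)) and (s → e) cannot combine by function application — type clash.

no type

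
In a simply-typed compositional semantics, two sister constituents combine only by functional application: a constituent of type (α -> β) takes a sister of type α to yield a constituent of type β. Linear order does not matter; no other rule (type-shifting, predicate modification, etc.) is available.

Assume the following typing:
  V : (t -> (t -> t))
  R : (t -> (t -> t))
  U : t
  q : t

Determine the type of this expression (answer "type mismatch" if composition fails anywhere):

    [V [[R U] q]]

[R U] — R of type (t -> (t -> t)) combines with U of type t: type (t -> t).
[[R U] q] — [R U] of type (t -> t) combines with q of type t: type t.
[V [[R U] q]] — V of type (t -> (t -> t)) combines with [[R U] q] of type t: type (t -> t).

(t -> t)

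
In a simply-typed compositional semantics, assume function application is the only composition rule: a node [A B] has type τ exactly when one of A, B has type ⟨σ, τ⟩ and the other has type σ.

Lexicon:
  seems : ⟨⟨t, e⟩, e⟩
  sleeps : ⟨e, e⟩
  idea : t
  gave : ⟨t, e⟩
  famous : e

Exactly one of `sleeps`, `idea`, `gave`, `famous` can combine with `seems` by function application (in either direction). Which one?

sleeps : ⟨e, e⟩ — neither side's domain matches the other.
idea : t — neither side's domain matches the other.
gave — combines: seems : ⟨⟨t, e⟩, e⟩ takes gave : ⟨t, e⟩ as argument, giving e.
famous : e — neither side's domain matches the other.

gave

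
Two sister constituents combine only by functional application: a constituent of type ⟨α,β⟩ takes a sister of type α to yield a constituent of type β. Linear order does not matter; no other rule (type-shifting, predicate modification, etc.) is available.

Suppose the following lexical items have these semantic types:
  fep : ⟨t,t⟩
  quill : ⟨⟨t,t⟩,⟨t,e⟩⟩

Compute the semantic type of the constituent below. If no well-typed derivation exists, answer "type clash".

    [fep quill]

⟨t,e⟩

At [fep quill], quill : ⟨⟨t,t⟩,⟨t,e⟩⟩ takes fep : ⟨t,t⟩, giving ⟨t,e⟩.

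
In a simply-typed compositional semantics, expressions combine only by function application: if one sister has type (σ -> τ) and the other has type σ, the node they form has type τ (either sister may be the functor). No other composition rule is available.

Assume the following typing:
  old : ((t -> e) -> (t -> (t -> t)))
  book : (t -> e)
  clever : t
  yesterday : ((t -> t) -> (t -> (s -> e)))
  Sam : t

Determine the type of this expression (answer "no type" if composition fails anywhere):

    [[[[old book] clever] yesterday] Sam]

[old book]: functor old : ((t -> e) -> (t -> (t -> t))), argument book : (t -> e); result (t -> (t -> t)).
[[old book] clever]: functor [old book] : (t -> (t -> t)), argument clever : t; result (t -> t).
[[[old book] clever] yesterday]: functor yesterday : ((t -> t) -> (t -> (s -> e))), argument [[old book] clever] : (t -> t); result (t -> (s -> e)).
[[[[old book] clever] yesterday] Sam]: functor [[[old book] clever] yesterday] : (t -> (s -> e)), argument Sam : t; result (s -> e).

(s -> e)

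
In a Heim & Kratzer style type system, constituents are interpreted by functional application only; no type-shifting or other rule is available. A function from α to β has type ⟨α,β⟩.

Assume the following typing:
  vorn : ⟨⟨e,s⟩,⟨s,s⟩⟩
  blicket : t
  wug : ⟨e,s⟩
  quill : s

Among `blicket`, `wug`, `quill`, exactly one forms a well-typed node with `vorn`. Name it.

wug

blicket : t — does not combine with vorn.
wug — combines: vorn : ⟨⟨e,s⟩,⟨s,s⟩⟩ takes wug : ⟨e,s⟩ as argument, giving ⟨s,s⟩.
quill : s — does not combine with vorn.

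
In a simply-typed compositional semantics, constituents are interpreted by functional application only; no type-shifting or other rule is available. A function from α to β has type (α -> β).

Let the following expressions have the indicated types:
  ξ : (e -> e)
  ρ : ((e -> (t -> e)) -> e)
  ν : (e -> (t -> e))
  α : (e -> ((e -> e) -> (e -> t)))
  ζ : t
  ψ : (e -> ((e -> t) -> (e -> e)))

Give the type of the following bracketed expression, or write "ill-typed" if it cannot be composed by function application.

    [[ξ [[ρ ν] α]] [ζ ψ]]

ill-typed

[ρ ν]: ρ is ((e -> (t -> e)) -> e), ν is (e -> (t -> e)); result e.
[[ρ ν] α]: α is (e -> ((e -> e) -> (e -> t))), [ρ ν] is e; result ((e -> e) -> (e -> t)).
[ξ [[ρ ν] α]]: [[ρ ν] α] is ((e -> e) -> (e -> t)), ξ is (e -> e); result (e -> t).
At [ζ ψ]: neither t nor (e -> ((e -> t) -> (e -> e))) can take the other as argument; the node is ill-typed.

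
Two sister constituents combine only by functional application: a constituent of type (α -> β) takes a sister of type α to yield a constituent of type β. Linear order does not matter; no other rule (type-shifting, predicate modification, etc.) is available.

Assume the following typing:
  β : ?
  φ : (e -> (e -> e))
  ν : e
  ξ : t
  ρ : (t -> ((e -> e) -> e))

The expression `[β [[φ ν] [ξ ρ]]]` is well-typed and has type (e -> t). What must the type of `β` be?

(e -> (e -> t))

For [β [[φ ν] [ξ ρ]]] to have type (e -> t) with [[φ ν] [ξ ρ]] of type e, β must be the function: β : (e -> (e -> t)).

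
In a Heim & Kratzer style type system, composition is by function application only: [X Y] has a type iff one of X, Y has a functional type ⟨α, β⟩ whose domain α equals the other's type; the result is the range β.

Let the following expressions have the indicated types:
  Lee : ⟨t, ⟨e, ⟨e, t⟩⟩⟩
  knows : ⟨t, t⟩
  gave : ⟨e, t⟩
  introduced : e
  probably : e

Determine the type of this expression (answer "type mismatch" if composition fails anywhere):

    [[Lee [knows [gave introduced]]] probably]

⟨e, t⟩

[gave introduced]: ⟨e, t⟩ applied to e yields t.
[knows [gave introduced]]: ⟨t, t⟩ applied to t yields t.
[Lee [knows [gave introduced]]]: ⟨t, ⟨e, ⟨e, t⟩⟩⟩ applied to t yields ⟨e, ⟨e, t⟩⟩.
[[Lee [knows [gave introduced]]] probably]: ⟨e, ⟨e, t⟩⟩ applied to e yields ⟨e, t⟩.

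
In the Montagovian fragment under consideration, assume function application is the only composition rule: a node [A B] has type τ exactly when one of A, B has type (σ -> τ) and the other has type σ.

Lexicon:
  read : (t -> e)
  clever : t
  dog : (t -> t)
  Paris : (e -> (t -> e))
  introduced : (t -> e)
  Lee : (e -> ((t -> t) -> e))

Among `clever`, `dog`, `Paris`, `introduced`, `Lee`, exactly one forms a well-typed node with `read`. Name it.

clever — combines: read : (t -> e) takes clever : t as argument, giving e.
dog : (t -> t) — neither side's domain matches the other.
Paris : (e -> (t -> e)) — neither side's domain matches the other.
introduced : (t -> e) — neither side's domain matches the other.
Lee : (e -> ((t -> t) -> e)) — neither side's domain matches the other.

clever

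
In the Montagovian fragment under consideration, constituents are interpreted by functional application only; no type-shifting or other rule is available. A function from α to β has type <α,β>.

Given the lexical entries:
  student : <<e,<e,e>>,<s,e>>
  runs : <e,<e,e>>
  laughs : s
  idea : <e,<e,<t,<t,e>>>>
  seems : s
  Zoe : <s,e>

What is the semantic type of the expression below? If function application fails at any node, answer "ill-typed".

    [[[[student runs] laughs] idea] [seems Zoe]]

[student runs] — student of type <<e,<e,e>>,<s,e>> combines with runs of type <e,<e,e>>: type <s,e>.
[[student runs] laughs] — [student runs] of type <s,e> combines with laughs of type s: type e.
[[[student runs] laughs] idea] — idea of type <e,<e,<t,<t,e>>>> combines with [[student runs] laughs] of type e: type <e,<t,<t,e>>>.
[seems Zoe] — Zoe of type <s,e> combines with seems of type s: type e.
[[[[student runs] laughs] idea] [seems Zoe]] — [[[student runs] laughs] idea] of type <e,<t,<t,e>>> combines with [seems Zoe] of type e: type <t,<t,e>>.

<t,<t,e>>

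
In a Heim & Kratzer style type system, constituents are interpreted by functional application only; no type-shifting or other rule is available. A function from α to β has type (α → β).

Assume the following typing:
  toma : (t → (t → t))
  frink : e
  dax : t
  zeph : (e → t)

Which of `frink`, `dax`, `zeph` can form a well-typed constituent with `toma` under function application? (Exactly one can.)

frink : e — does not combine with toma.
dax — combines: toma : (t → (t → t)) takes dax : t as argument, giving (t → t).
zeph : (e → t) — does not combine with toma.

dax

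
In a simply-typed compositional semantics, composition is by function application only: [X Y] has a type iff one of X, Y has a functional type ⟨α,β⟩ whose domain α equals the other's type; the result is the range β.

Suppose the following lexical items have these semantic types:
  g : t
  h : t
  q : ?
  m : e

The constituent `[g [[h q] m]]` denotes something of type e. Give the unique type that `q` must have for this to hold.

⟨t,⟨e,⟨t,e⟩⟩⟩

At [g [[h q] m]] (required: e): g is t, which is not a function with range e; hence [[h q] m] is the functor — type ⟨t,e⟩.
At [[h q] m] (required: ⟨t,e⟩): m is e, which is not a function with range ⟨t,e⟩; hence [h q] is the functor — type ⟨e,⟨t,e⟩⟩.
At [h q] (required: ⟨e,⟨t,e⟩⟩): h is t, which is not a function with range ⟨e,⟨t,e⟩⟩; hence q is the functor — type ⟨t,⟨e,⟨t,e⟩⟩⟩.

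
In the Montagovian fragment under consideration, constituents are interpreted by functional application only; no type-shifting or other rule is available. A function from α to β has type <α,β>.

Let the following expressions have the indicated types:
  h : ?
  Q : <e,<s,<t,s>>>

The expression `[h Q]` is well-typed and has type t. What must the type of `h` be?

<<e,<s,<t,s>>>,t>

At [h Q] (required: t): Q is <e,<s,<t,s>>>, which is not a function with range t; hence h is the functor — type <<e,<s,<t,s>>>,t>.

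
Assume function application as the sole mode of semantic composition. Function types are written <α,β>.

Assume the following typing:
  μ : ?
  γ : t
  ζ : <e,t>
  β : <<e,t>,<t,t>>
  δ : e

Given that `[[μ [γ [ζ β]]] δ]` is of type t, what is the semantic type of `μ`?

<t,<e,t>>

At [[μ [γ [ζ β]]] δ] (required: t): δ is e, which is not a function with range t; hence [μ [γ [ζ β]]] is the functor — type <e,t>.
At [μ [γ [ζ β]]] (required: <e,t>): [γ [ζ β]] is t, which is not a function with range <e,t>; hence μ is the functor — type <t,<e,t>>.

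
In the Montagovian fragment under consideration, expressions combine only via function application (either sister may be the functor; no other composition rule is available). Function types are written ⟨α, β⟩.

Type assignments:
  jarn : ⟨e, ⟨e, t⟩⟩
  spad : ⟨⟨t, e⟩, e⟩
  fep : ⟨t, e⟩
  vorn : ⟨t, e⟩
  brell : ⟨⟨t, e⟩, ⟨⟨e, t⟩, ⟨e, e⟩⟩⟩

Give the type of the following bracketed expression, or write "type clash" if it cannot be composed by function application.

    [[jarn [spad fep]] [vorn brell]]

[spad fep]: ⟨⟨t, e⟩, e⟩ applied to ⟨t, e⟩ yields e.
[jarn [spad fep]]: ⟨e, ⟨e, t⟩⟩ applied to e yields ⟨e, t⟩.
[vorn brell]: ⟨⟨t, e⟩, ⟨⟨e, t⟩, ⟨e, e⟩⟩⟩ applied to ⟨t, e⟩ yields ⟨⟨e, t⟩, ⟨e, e⟩⟩.
[[jarn [spad fep]] [vorn brell]]: ⟨⟨e, t⟩, ⟨e, e⟩⟩ applied to ⟨e, t⟩ yields ⟨e, e⟩.

⟨e, e⟩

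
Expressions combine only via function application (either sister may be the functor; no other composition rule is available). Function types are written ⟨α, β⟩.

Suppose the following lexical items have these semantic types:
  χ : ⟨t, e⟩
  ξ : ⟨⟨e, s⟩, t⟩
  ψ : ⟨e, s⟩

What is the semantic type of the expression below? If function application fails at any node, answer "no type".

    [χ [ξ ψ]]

e

At [ξ ψ], ξ : ⟨⟨e, s⟩, t⟩ takes ψ : ⟨e, s⟩, giving t.
At [χ [ξ ψ]], χ : ⟨t, e⟩ takes [ξ ψ] : t, giving e.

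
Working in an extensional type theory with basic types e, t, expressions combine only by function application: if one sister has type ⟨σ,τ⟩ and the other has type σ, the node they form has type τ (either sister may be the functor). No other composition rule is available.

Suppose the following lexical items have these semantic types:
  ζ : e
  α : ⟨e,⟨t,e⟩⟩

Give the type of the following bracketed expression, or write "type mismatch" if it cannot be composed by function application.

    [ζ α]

⟨t,e⟩

[ζ α]: ⟨e,⟨t,e⟩⟩ applied to e yields ⟨t,e⟩.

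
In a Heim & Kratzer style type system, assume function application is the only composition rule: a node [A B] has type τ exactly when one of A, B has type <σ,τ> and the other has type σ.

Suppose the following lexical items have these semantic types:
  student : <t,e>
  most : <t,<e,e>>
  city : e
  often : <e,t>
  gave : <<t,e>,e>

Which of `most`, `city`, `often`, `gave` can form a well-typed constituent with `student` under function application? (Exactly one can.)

most : <t,<e,e>> — does not combine with student.
city : e — does not combine with student.
often : <e,t> — does not combine with student.
gave — combines: gave : <<t,e>,e> takes student : <t,e> as argument, giving e.

gave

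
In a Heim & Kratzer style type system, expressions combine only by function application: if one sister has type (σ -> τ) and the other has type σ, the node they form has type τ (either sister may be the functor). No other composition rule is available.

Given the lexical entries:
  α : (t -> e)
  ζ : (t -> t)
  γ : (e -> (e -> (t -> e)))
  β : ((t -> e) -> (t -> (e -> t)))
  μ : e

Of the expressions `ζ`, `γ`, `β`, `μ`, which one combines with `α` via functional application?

ζ : (t -> t) — α needs t; ζ needs t; neither fits.
γ : (e -> (e -> (t -> e))) — α needs t; γ needs e; neither fits.
β — combines: β : ((t -> e) -> (t -> (e -> t))) takes α : (t -> e) as argument, giving (t -> (e -> t)).
μ : e — α needs t; μ needs nothing (atomic); neither fits.

β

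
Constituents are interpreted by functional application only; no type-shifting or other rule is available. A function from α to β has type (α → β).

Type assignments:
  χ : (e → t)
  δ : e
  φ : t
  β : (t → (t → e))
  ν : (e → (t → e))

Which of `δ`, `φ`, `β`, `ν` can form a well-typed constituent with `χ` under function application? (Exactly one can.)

δ — combines: χ : (e → t) takes δ : e as argument, giving t.
φ : t — χ needs e; φ needs nothing (atomic); neither fits.
β : (t → (t → e)) — χ needs e; β needs t; neither fits.
ν : (e → (t → e)) — χ needs e; ν needs e; neither fits.

δ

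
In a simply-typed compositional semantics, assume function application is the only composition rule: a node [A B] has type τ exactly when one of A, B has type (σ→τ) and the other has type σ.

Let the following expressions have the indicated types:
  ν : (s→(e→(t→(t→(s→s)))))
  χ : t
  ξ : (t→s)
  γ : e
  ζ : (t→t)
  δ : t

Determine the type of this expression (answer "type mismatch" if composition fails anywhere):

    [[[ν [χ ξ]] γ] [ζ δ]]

[χ ξ]: ξ is (t→s), χ is t; result s.
[ν [χ ξ]]: ν is (s→(e→(t→(t→(s→s))))), [χ ξ] is s; result (e→(t→(t→(s→s)))).
[[ν [χ ξ]] γ]: [ν [χ ξ]] is (e→(t→(t→(s→s)))), γ is e; result (t→(t→(s→s))).
[ζ δ]: ζ is (t→t), δ is t; result t.
[[[ν [χ ξ]] γ] [ζ δ]]: [[ν [χ ξ]] γ] is (t→(t→(s→s))), [ζ δ] is t; result (t→(s→s)).

(t→(s→s))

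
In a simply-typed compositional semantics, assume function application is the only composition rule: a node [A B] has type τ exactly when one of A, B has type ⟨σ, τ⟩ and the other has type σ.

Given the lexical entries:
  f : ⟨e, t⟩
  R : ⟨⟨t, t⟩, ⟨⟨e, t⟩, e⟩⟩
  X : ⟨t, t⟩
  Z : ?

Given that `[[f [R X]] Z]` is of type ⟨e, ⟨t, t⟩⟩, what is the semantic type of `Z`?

⟨e, ⟨e, ⟨t, t⟩⟩⟩

For [[f [R X]] Z] to have type ⟨e, ⟨t, t⟩⟩ with [f [R X]] of type e, Z must be the function: Z : ⟨e, ⟨e, ⟨t, t⟩⟩⟩.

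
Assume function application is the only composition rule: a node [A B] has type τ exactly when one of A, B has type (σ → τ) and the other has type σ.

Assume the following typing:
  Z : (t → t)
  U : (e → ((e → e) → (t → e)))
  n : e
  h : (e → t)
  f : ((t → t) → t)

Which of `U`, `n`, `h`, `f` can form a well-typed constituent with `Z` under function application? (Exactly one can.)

f

U : (e → ((e → e) → (t → e))) — no; Z wants t, and U wants e.
n : e — no; Z wants t, and n wants nothing (atomic).
h : (e → t) — no; Z wants t, and h wants e.
f — combines: f : ((t → t) → t) takes Z : (t → t) as argument, giving t.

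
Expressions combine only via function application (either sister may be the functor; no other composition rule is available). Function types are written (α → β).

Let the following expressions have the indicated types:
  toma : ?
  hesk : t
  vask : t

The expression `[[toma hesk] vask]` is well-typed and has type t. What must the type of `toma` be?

(t → (t → t))

For [[toma hesk] vask] to have type t with vask of type t, [toma hesk] must be the function: [toma hesk] : (t → t).
For [toma hesk] to have type (t → t) with hesk of type t, toma must be the function: toma : (t → (t → t)).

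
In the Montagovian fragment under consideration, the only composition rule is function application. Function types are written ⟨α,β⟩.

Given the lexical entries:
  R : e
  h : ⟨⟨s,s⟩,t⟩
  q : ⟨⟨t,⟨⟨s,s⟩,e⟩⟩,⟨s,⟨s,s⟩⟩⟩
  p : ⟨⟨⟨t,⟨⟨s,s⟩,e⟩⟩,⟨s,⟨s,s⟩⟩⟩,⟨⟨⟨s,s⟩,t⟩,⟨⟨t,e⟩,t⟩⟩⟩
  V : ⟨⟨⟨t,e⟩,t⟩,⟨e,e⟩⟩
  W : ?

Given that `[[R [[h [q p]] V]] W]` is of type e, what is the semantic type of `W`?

For [[R [[h [q p]] V]] W] to have type e with [R [[h [q p]] V]] of type e, W must be the function: W : ⟨e,e⟩.

⟨e,e⟩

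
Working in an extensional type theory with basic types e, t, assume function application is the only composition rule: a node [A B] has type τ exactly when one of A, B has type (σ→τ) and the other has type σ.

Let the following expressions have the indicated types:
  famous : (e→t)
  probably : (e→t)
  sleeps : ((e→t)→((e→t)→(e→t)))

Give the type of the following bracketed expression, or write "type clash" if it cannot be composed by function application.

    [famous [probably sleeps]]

[probably sleeps]: ((e→t)→((e→t)→(e→t))) applied to (e→t) yields ((e→t)→(e→t)).
[famous [probably sleeps]]: ((e→t)→(e→t)) applied to (e→t) yields (e→t).

(e→t)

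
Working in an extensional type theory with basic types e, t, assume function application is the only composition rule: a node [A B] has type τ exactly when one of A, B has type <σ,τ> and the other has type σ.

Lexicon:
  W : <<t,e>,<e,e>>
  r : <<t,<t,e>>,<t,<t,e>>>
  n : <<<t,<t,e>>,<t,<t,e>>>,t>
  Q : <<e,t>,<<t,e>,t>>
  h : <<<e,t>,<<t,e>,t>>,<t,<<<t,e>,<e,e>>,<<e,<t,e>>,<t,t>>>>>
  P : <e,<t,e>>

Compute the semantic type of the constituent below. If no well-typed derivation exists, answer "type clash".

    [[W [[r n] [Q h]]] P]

<t,t>

[r n]: n is <<<t,<t,e>>,<t,<t,e>>>,t>, r is <<t,<t,e>>,<t,<t,e>>>; result t.
[Q h]: h is <<<e,t>,<<t,e>,t>>,<t,<<<t,e>,<e,e>>,<<e,<t,e>>,<t,t>>>>>, Q is <<e,t>,<<t,e>,t>>; result <t,<<<t,e>,<e,e>>,<<e,<t,e>>,<t,t>>>>.
[[r n] [Q h]]: [Q h] is <t,<<<t,e>,<e,e>>,<<e,<t,e>>,<t,t>>>>, [r n] is t; result <<<t,e>,<e,e>>,<<e,<t,e>>,<t,t>>>.
[W [[r n] [Q h]]]: [[r n] [Q h]] is <<<t,e>,<e,e>>,<<e,<t,e>>,<t,t>>>, W is <<t,e>,<e,e>>; result <<e,<t,e>>,<t,t>>.
[[W [[r n] [Q h]]] P]: [W [[r n] [Q h]]] is <<e,<t,e>>,<t,t>>, P is <e,<t,e>>; result <t,t>.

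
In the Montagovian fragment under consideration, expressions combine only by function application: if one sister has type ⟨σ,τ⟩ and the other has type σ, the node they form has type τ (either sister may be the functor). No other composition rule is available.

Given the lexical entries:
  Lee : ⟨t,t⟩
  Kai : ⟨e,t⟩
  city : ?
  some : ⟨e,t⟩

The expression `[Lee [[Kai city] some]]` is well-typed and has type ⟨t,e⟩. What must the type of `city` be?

[Lee [[Kai city] some]] is required to be ⟨t,e⟩. Lee : ⟨t,t⟩ cannot yield ⟨t,e⟩ as functor, so [[Kai city] some] : ⟨⟨t,t⟩,⟨t,e⟩⟩.
[[Kai city] some] is required to be ⟨⟨t,t⟩,⟨t,e⟩⟩. some : ⟨e,t⟩ cannot yield ⟨⟨t,t⟩,⟨t,e⟩⟩ as functor, so [Kai city] : ⟨⟨e,t⟩,⟨⟨t,t⟩,⟨t,e⟩⟩⟩.
[Kai city] is required to be ⟨⟨e,t⟩,⟨⟨t,t⟩,⟨t,e⟩⟩⟩. Kai : ⟨e,t⟩ cannot yield ⟨⟨e,t⟩,⟨⟨t,t⟩,⟨t,e⟩⟩⟩ as functor, so city : ⟨⟨e,t⟩,⟨⟨e,t⟩,⟨⟨t,t⟩,⟨t,e⟩⟩⟩⟩.

⟨⟨e,t⟩,⟨⟨e,t⟩,⟨⟨t,t⟩,⟨t,e⟩⟩⟩⟩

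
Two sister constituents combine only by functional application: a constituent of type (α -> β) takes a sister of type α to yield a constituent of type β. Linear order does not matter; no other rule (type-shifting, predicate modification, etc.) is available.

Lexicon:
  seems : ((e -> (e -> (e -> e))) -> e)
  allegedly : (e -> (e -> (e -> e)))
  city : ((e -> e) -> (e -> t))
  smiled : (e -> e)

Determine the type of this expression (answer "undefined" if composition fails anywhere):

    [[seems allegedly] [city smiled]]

t

[seems allegedly]: seems is ((e -> (e -> (e -> e))) -> e), allegedly is (e -> (e -> (e -> e))); result e.
[city smiled]: city is ((e -> e) -> (e -> t)), smiled is (e -> e); result (e -> t).
[[seems allegedly] [city smiled]]: [city smiled] is (e -> t), [seems allegedly] is e; result t.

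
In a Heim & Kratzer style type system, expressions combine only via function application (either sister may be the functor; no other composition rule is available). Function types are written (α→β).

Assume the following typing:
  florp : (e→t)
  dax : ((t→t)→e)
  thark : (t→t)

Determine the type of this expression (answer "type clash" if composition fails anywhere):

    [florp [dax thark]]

At [dax thark], dax : ((t→t)→e) takes thark : (t→t), giving e.
At [florp [dax thark]], florp : (e→t) takes [dax thark] : e, giving t.

t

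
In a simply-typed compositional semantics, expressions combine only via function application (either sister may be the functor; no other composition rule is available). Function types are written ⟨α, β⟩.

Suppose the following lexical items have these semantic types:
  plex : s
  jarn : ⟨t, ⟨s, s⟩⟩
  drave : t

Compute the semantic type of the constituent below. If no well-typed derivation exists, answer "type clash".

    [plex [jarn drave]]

At [jarn drave], jarn : ⟨t, ⟨s, s⟩⟩ takes drave : t, giving ⟨s, s⟩.
At [plex [jarn drave]], [jarn drave] : ⟨s, s⟩ takes plex : s, giving s.

s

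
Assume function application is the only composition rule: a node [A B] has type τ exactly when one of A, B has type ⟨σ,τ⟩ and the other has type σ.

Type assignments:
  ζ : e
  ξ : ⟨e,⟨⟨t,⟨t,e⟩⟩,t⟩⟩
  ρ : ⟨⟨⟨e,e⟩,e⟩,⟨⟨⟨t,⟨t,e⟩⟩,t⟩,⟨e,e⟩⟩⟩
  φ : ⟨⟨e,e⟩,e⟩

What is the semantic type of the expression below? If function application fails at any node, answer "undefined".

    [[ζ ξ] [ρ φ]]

[ζ ξ]: ⟨e,⟨⟨t,⟨t,e⟩⟩,t⟩⟩ applied to e yields ⟨⟨t,⟨t,e⟩⟩,t⟩.
[ρ φ]: ⟨⟨⟨e,e⟩,e⟩,⟨⟨⟨t,⟨t,e⟩⟩,t⟩,⟨e,e⟩⟩⟩ applied to ⟨⟨e,e⟩,e⟩ yields ⟨⟨⟨t,⟨t,e⟩⟩,t⟩,⟨e,e⟩⟩.
[[ζ ξ] [ρ φ]]: ⟨⟨⟨t,⟨t,e⟩⟩,t⟩,⟨e,e⟩⟩ applied to ⟨⟨t,⟨t,e⟩⟩,t⟩ yields ⟨e,e⟩.

⟨e,e⟩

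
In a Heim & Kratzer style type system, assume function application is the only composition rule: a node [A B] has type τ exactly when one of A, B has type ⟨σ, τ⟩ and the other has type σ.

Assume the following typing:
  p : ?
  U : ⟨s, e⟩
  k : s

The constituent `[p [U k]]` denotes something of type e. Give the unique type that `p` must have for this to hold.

[p [U k]] must have type e. The sister [U k] has type e; that is not a function onto e, so p must be the functor, of type ⟨e, e⟩.

⟨e, e⟩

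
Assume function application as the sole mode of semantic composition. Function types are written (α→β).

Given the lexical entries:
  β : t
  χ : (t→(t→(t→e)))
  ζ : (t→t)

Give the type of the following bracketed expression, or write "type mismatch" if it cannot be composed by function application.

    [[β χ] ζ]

type mismatch

[β χ]: χ is (t→(t→(t→e))), β is t; result (t→(t→e)).
At [[β χ] ζ]: neither (t→(t→e)) nor (t→t) can take the other as argument; the node is ill-typed.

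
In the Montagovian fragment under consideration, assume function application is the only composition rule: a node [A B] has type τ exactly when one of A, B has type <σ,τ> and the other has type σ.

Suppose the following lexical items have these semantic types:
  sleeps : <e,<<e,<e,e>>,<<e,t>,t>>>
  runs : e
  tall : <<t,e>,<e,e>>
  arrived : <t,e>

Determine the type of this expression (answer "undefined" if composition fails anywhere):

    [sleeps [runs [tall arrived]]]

<<e,<e,e>>,<<e,t>,t>>

[tall arrived] — tall of type <<t,e>,<e,e>> combines with arrived of type <t,e>: type <e,e>.
[runs [tall arrived]] — [tall arrived] of type <e,e> combines with runs of type e: type e.
[sleeps [runs [tall arrived]]] — sleeps of type <e,<<e,<e,e>>,<<e,t>,t>>> combines with [runs [tall arrived]] of type e: type <<e,<e,e>>,<<e,t>,t>>.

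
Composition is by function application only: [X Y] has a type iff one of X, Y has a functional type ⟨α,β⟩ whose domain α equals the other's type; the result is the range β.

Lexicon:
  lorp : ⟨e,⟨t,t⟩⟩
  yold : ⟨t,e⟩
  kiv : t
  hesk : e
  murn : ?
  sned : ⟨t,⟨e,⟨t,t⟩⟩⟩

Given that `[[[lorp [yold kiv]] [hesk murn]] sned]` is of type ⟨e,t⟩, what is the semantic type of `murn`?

⟨e,⟨⟨t,t⟩,⟨⟨t,⟨e,⟨t,t⟩⟩⟩,⟨e,t⟩⟩⟩⟩

[[[lorp [yold kiv]] [hesk murn]] sned] must have type ⟨e,t⟩. The sister sned has type ⟨t,⟨e,⟨t,t⟩⟩⟩; that is not a function onto ⟨e,t⟩, so [[lorp [yold kiv]] [hesk murn]] must be the functor, of type ⟨⟨t,⟨e,⟨t,t⟩⟩⟩,⟨e,t⟩⟩.
[[lorp [yold kiv]] [hesk murn]] must have type ⟨⟨t,⟨e,⟨t,t⟩⟩⟩,⟨e,t⟩⟩. The sister [lorp [yold kiv]] has type ⟨t,t⟩; that is not a function onto ⟨⟨t,⟨e,⟨t,t⟩⟩⟩,⟨e,t⟩⟩, so [hesk murn] must be the functor, of type ⟨⟨t,t⟩,⟨⟨t,⟨e,⟨t,t⟩⟩⟩,⟨e,t⟩⟩⟩.
[hesk murn] must have type ⟨⟨t,t⟩,⟨⟨t,⟨e,⟨t,t⟩⟩⟩,⟨e,t⟩⟩⟩. The sister hesk has type e; that is not a function onto ⟨⟨t,t⟩,⟨⟨t,⟨e,⟨t,t⟩⟩⟩,⟨e,t⟩⟩⟩, so murn must be the functor, of type ⟨e,⟨⟨t,t⟩,⟨⟨t,⟨e,⟨t,t⟩⟩⟩,⟨e,t⟩⟩⟩⟩.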